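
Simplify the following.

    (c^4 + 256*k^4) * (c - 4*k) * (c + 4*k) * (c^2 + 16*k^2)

(c+(4*k))(c-(4*k)) = c^2 - 16*k^2; continue pairing.

c^8 - 65536*k^8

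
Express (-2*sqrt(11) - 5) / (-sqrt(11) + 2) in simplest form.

Multiply numerator and denominator by 2 + sqrt(11).
Denominator becomes -7; numerator becomes -32 - 9*sqrt(11).

(9*sqrt(11) + 32)/7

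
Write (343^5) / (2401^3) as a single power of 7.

343^5 = 7^15; 2401^3 = 7^12
Combine exponents: 7^3

7^3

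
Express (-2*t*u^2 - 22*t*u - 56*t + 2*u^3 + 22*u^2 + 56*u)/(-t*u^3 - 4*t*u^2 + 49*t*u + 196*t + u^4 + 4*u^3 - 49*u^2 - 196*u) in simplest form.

Factor: -2*t*u^2 - 22*t*u - 56*t + 2*u^3 + 22*u^2 + 56*u = 2*(u + 7)*(u + 4)*(-t + u);  -t*u^3 - 4*t*u^2 + 49*t*u + 196*t + u^4 + 4*u^3 - 49*u^2 - 196*u = (-t + u)*(u - 7)*(u + 4)*(u + 7)
Cancel the common factors (u + 4), (-t + u), (u + 7).

2/(u - 7)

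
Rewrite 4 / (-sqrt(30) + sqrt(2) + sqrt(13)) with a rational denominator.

(-60*sqrt(30) - 76*sqrt(13) - 164*sqrt(2) - 16*sqrt(195))/121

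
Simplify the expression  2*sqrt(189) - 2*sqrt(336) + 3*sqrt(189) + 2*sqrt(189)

2*sqrt(189) = 6*sqrt(21); 2*sqrt(336) = 8*sqrt(21); 3*sqrt(189) = 9*sqrt(21); 2*sqrt(189) = 6*sqrt(21)
Combine: (6 - 8 + 9 + 6)·sqrt(21) = 13*sqrt(21)

13*sqrt(21)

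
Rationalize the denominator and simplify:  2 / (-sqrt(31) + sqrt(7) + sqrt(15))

Group as (sqrt(7) + sqrt(15)) - sqrt(31); multiply by (sqrt(7) + sqrt(15)) + sqrt(31), then rationalise the remaining surd.

(18*sqrt(31) + 46*sqrt(15) + 78*sqrt(7) + 4*sqrt(3255))/339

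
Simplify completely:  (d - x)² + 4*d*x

Expand the square and combine the 4*d*x term.

(d + x)²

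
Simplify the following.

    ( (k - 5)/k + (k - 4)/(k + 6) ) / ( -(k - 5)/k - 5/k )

Numerator: (k - 5)/k + (k - 4)/(k + 6) = (2*k^2 - 3*k - 30)/(k^2 + 6*k)
Denominator: -(k - 5)/k - 5/k = -1
Divide: ((2*k^2 - 3*k - 30)/(k^2 + 6*k)) · (-1) = (-2*k^2 + 3*k + 30)/(k^2 + 6*k)

(-2*k^2 + 3*k + 30)/(k^2 + 6*k)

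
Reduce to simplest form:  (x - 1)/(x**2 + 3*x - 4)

Factor: x**2 + 3*x - 4 = (x - 1)*(x + 4)
Cancel the common factor (x - 1).

1/(x + 4)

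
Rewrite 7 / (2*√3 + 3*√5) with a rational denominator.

(-14*√3 + 21*√5)/33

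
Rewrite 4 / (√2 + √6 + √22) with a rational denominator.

(-18*√6 - 26*√2 + 4*√66 + 14*√22)/37

Group as (√2 + √22) + √6; multiply by (√2 + √22) - √6, then rationalise the remaining surd.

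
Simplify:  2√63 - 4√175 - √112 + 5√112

2*√7

2√63 = 6*√7; 4√175 = 20*√7; √112 = 4*√7; 5√112 = 20*√7
Combine: (6 - 20 - 4 + 20)·√7 = 2*√7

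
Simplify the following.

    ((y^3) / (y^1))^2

Inside the bracket: y^2
Raise to the power 2: y^4

y^4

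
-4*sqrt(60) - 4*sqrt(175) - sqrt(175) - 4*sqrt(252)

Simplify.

-49*sqrt(7) - 8*sqrt(15)

4*sqrt(60) = 8*sqrt(15); 4*sqrt(175) = 20*sqrt(7); sqrt(175) = 5*sqrt(7); 4*sqrt(252) = 24*sqrt(7)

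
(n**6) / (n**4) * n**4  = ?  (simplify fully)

n**6

Quotient: n**2
Multiply by n**4: add exponents.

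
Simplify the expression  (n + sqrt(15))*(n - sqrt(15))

n**2 - 15

Difference of squares with P = n, Q = sqrt(15).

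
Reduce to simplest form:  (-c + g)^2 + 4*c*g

(c + g)^2

Expand the square and combine the 4*c*g term.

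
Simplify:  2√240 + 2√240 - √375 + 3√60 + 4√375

2√240 = 8*√15; 2√240 = 8*√15; √375 = 5*√15; 3√60 = 6*√15; 4√375 = 20*√15
Combine: (8 + 8 - 5 + 6 + 20)·√15 = 37*√15

37*√15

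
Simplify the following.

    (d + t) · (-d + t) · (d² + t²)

Pair the conjugate factors: (t+d)(t-d) = -d² + t², then repeat with the next factor.

-d⁴ + t⁴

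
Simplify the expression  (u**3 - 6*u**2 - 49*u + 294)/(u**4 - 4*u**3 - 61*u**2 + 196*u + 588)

Factor: u**3 - 6*u**2 - 49*u + 294 = (u - 7)*(u - 6)*(u + 7);  u**4 - 4*u**3 - 61*u**2 + 196*u + 588 = (u + 7)*(u - 6)*(u - 7)*(u + 2)
Cancel the common factors (u - 6), (u - 7), (u + 7).

1/(u + 2)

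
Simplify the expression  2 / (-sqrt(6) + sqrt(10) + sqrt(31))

Group as (sqrt(10) + sqrt(31)) - sqrt(6); multiply by (sqrt(10) + sqrt(31)) + sqrt(6), then rationalise the remaining surd.

(-70*sqrt(6) - 30*sqrt(31) + 54*sqrt(10) + 8*sqrt(465))/15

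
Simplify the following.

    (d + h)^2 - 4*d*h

(d - h)^2

Expand the square and combine the 4*d*h term.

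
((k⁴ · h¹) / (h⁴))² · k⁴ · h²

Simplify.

k^12/h⁴

Inside the bracket: k⁴ · (h^-3)
Raise to the power 2: k⁸ · (h^-6)
Multiply by k⁴ · h²: add exponents.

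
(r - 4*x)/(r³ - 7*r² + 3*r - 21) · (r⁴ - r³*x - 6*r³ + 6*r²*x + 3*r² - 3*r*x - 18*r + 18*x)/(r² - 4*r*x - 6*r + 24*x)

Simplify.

Factor: r³ - 7*r² + 3*r - 21 = (r - 7)·(r² + 3);  r⁴ - r³*x - 6*r³ + 6*r²*x + 3*r² - 3*r*x - 18*r + 18*x = (r - x)·(r² + 3)·(r - 6);  r² - 4*r*x - 6*r + 24*x = (r - 4*x)·(r - 6)
Cancel the common factors (r² + 3), (r - 4*x), (r - 6).

(r - x)/(r - 7)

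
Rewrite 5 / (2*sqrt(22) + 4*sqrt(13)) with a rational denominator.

Multiply numerator and denominator by -4*sqrt(13) + 2*sqrt(22).
Denominator becomes -120; numerator becomes -20*sqrt(13) + 10*sqrt(22).

(-sqrt(22) + 2*sqrt(13))/12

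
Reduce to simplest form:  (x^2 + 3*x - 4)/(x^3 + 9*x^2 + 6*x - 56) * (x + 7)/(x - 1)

1/(x - 2)

Factor: x^2 + 3*x - 4 = (x - 1)*(x + 4);  x^3 + 9*x^2 + 6*x - 56 = (x + 7)*(x - 2)*(x + 4)
Cancel the common factors (x + 4), (x + 7), (x - 1).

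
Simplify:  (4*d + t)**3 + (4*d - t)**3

Write as f((4*d),t) + f((4*d),-t) and expand.

128*d**3 + 24*d*t**2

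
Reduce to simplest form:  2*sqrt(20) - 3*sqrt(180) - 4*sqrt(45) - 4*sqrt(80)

-42*sqrt(5)

2*sqrt(20) = 4*sqrt(5); 3*sqrt(180) = 18*sqrt(5); 4*sqrt(45) = 12*sqrt(5); 4*sqrt(80) = 16*sqrt(5)
Combine: (4 - 18 - 12 - 16)·sqrt(5) = -42*sqrt(5)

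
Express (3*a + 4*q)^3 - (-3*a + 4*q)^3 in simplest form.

Binomially expand both and collect terms in (4*q), (3*a).

54*a^3 + 288*a*q^2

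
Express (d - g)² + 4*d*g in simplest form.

Expand the square and combine the 4*d*g term.

(d + g)²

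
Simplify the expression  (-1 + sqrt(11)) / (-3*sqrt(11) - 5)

Multiply numerator and denominator by -5 + 3*sqrt(11).
Denominator becomes -74; numerator becomes -8*sqrt(11) + 38.

(-19 + 4*sqrt(11))/37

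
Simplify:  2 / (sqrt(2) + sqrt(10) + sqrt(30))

(-11*sqrt(10) - 19*sqrt(2) + 10*sqrt(6) + 9*sqrt(30))/61

Group as (sqrt(2) + sqrt(30)) + sqrt(10); multiply by (sqrt(2) + sqrt(30)) - sqrt(10), then rationalise the remaining surd.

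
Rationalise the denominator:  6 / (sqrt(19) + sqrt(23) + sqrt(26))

(-3*sqrt(11362) + 24*sqrt(26) + 33*sqrt(23) + 45*sqrt(19))/373

Group as (sqrt(23) + sqrt(26)) + sqrt(19); multiply by (sqrt(23) + sqrt(26)) - sqrt(19), then rationalise the remaining surd.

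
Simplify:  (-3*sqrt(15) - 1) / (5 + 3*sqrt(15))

(-65 + 6*sqrt(15))/55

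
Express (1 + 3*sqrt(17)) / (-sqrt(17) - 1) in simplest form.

(-25 + sqrt(17))/8

Multiply numerator and denominator by -1 + sqrt(17).
Denominator becomes -16; numerator becomes -2*sqrt(17) + 50.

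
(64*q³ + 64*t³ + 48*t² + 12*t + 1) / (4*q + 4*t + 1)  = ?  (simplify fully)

16*q² - 16*q*t - 4*q + 16*t² + 8*t + 1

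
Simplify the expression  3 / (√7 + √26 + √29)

(-3*√5278 + 6*√29 + 15*√26 + 72*√7)/356

Group as (√7 + √29) + √26; multiply by (√7 + √29) - √26, then rationalise the remaining surd.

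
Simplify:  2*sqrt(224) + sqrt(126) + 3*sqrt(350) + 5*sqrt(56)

36*sqrt(14)

2*sqrt(224) = 8*sqrt(14); sqrt(126) = 3*sqrt(14); 3*sqrt(350) = 15*sqrt(14); 5*sqrt(56) = 10*sqrt(14)
Combine: (8 + 3 + 15 + 10)·sqrt(14) = 36*sqrt(14)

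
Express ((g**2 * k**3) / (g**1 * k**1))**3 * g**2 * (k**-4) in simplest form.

Inside the bracket: g**1 * k**2
Raise to the power 3: g**3 * k**6
Multiply by g**2 * (k**-4): add exponents.

g**5*k**2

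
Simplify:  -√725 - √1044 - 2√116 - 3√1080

√725 = 5*√29; √1044 = 6*√29; 2√116 = 4*√29; 3√1080 = 18*√30

-18*√30 - 15*√29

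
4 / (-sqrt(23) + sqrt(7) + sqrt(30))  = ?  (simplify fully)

(-14*sqrt(23) + 46*sqrt(7) + 2*sqrt(4830))/161

Group as (sqrt(7) + sqrt(30)) - sqrt(23); multiply by (sqrt(7) + sqrt(30)) + sqrt(23), then rationalise the remaining surd.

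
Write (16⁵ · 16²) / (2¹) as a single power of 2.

2^27

16⁵ = 2^20; 16² = 2^8; 2¹ = 2^1
Combine exponents: 2^27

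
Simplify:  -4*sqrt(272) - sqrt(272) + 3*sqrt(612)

4*sqrt(272) = 16*sqrt(17); sqrt(272) = 4*sqrt(17); 3*sqrt(612) = 18*sqrt(17)
Combine: (-16 - 4 + 18)·sqrt(17) = -2*sqrt(17)

-2*sqrt(17)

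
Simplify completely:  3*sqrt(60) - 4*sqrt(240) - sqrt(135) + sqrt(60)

-11*sqrt(15)

3*sqrt(60) = 6*sqrt(15); 4*sqrt(240) = 16*sqrt(15); sqrt(135) = 3*sqrt(15); sqrt(60) = 2*sqrt(15)
Combine: (6 - 16 - 3 + 2)·sqrt(15) = -11*sqrt(15)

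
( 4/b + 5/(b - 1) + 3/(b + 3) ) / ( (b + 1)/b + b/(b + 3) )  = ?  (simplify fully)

(12*b² + 20*b - 12)/(2*b³ + 2*b² - b - 3)

Numerator: 4/b + 5/(b - 1) + 3/(b + 3) = (12*b² + 20*b - 12)/(b³ + 2*b² - 3*b)
Denominator: (b + 1)/b + b/(b + 3) = (2*b² + 4*b + 3)/(b² + 3*b)
Divide: ((12*b² + 20*b - 12)/(b³ + 2*b² - 3*b)) · ((b² + 3*b)/(2*b² + 4*b + 3)) = (12*b² + 20*b - 12)/(2*b³ + 2*b² - b - 3)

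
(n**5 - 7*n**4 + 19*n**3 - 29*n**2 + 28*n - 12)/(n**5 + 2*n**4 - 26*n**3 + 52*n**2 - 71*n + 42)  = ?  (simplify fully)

Factor: n**5 - 7*n**4 + 19*n**3 - 29*n**2 + 28*n - 12 = (n - 2)*(n - 1)*(n**2 - n + 2)*(n - 3);  n**5 + 2*n**4 - 26*n**3 + 52*n**2 - 71*n + 42 = (n + 7)*(n - 3)*(n**2 - n + 2)*(n - 1)
Cancel the common factors (n**2 - n + 2), (n - 1), (n - 3).

(n - 2)/(n + 7)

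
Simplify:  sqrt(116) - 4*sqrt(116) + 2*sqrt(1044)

6*sqrt(29)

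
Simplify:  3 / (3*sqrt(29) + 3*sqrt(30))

-sqrt(29) + sqrt(30)

Multiply numerator and denominator by -3*sqrt(30) + 3*sqrt(29).
Denominator becomes -9; numerator becomes -9*sqrt(30) + 9*sqrt(29).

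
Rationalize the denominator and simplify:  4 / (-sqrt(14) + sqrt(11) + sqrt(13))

Group as (sqrt(11) + sqrt(13)) - sqrt(14); multiply by (sqrt(11) + sqrt(13)) + sqrt(14), then rationalise the remaining surd.

(-5*sqrt(14) + 6*sqrt(13) + 8*sqrt(11) + sqrt(2002))/59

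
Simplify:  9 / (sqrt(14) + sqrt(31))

Multiply numerator and denominator by -sqrt(14) + sqrt(31).
Denominator becomes 17; numerator becomes -9*sqrt(14) + 9*sqrt(31).

(-9*sqrt(14) + 9*sqrt(31))/17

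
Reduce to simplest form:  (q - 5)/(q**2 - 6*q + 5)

1/(q - 1)

Factor: q**2 - 6*q + 5 = (q - 1)*(q - 5)
Cancel the common factor (q - 5).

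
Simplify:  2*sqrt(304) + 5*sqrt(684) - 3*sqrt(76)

32*sqrt(19)

2*sqrt(304) = 8*sqrt(19); 5*sqrt(684) = 30*sqrt(19); 3*sqrt(76) = 6*sqrt(19)
Combine: (8 + 30 - 6)·sqrt(19) = 32*sqrt(19)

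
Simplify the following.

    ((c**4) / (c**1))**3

Inside the bracket: c**3
Raise to the power 3: c**9

c**9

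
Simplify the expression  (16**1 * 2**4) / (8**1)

2**5

16**1 = 2**4; 2**4 = 2**4; 8**1 = 2**3
Combine exponents: 2**5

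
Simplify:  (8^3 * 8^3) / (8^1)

2^15

8^3 = 2^9; 8^3 = 2^9; 8^1 = 2^3
Combine exponents: 2^15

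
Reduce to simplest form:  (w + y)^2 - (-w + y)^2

4*w*y

Write as f(y,w) - f(y,-w) and expand.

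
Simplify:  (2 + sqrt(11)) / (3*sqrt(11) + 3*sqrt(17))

Multiply numerator and denominator by -3*sqrt(17) + 3*sqrt(11).
Denominator becomes -54; numerator becomes -3*sqrt(187) - 6*sqrt(17) + 6*sqrt(11) + 33.

(-11 - 2*sqrt(11) + 2*sqrt(17) + sqrt(187))/18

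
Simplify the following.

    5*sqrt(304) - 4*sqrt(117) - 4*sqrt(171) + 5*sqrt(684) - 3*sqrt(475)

5*sqrt(304) = 20*sqrt(19); 4*sqrt(117) = 12*sqrt(13); 4*sqrt(171) = 12*sqrt(19); 5*sqrt(684) = 30*sqrt(19); 3*sqrt(475) = 15*sqrt(19)

-12*sqrt(13) + 23*sqrt(19)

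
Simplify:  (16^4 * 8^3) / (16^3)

16^4 = 2^16; 8^3 = 2^9; 16^3 = 2^12
Combine exponents: 2^13

2^13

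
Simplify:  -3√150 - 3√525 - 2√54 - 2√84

-19*√21 - 21*√6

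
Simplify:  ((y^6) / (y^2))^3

y^12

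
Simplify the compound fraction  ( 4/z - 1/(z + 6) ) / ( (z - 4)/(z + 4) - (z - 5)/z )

(-3*z² - 36*z - 96)/(3*z² - 2*z - 120)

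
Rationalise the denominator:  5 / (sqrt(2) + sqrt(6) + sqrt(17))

(-65*sqrt(6) - 105*sqrt(2) + 20*sqrt(51) + 45*sqrt(17))/33

Group as (sqrt(2) + sqrt(6)) + sqrt(17); multiply by (sqrt(2) + sqrt(6)) - sqrt(17), then rationalise the remaining surd.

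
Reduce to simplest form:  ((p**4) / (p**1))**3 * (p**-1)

Inside the bracket: p**3
Raise to the power 3: p**9
Multiply by (p**-1): add exponents.

p**8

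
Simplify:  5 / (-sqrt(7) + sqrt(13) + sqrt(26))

Group as (sqrt(13) + sqrt(26)) - sqrt(7); multiply by (sqrt(13) + sqrt(26)) + sqrt(7), then rationalise the remaining surd.

(-80*sqrt(7) - 15*sqrt(26) + 50*sqrt(13) + 65*sqrt(14))/164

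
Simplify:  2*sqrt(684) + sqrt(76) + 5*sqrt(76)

2*sqrt(684) = 12*sqrt(19); sqrt(76) = 2*sqrt(19); 5*sqrt(76) = 10*sqrt(19)
Combine: (12 + 2 + 10)·sqrt(19) = 24*sqrt(19)

24*sqrt(19)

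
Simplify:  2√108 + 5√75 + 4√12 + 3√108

2√108 = 12*√3; 5√75 = 25*√3; 4√12 = 8*√3; 3√108 = 18*√3
Combine: (12 + 25 + 8 + 18)·√3 = 63*√3

63*√3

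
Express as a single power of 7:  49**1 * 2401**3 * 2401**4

49**1 = 7**2; 2401**3 = 7**12; 2401**4 = 7**16
Combine exponents: 7**30

7**30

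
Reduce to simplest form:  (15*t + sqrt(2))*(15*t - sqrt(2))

225*t^2 - 2

Product of conjugates: (P+Q)(P-Q) = P^2 - Q^2.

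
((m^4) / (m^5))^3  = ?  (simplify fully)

m^(-3)

Inside the bracket: (m^-1)
Raise to the power 3: (m^-3)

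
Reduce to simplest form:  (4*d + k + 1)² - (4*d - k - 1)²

16*d*(k + 1)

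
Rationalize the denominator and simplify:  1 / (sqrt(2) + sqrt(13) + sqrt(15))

(-sqrt(390) + 2*sqrt(13) + 13*sqrt(2))/52

Group as (sqrt(2) + sqrt(13)) + sqrt(15); multiply by (sqrt(2) + sqrt(13)) - sqrt(15), then rationalise the remaining surd.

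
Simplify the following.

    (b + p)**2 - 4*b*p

(b - p)**2

Expand the square and combine the 4*b*p term.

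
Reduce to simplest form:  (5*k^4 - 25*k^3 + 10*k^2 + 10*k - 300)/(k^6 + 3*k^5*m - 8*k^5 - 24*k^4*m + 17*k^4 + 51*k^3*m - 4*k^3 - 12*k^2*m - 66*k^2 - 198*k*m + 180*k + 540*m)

Factor: 5*k^4 - 25*k^3 + 10*k^2 + 10*k - 300 = 5*(k - 5)*(k + 2)*(k^2 - 2*k + 6);  k^6 + 3*k^5*m - 8*k^5 - 24*k^4*m + 17*k^4 + 51*k^3*m - 4*k^3 - 12*k^2*m - 66*k^2 - 198*k*m + 180*k + 540*m = (k + 2)*(k^2 - 2*k + 6)*(k + 3*m)*(k - 3)*(k - 5)
Cancel the common factors (k^2 - 2*k + 6), (k - 5), (k + 2).

5/(k^2 + 3*k*m - 3*k - 9*m)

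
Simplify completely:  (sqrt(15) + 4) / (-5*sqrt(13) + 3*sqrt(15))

(-20*sqrt(13) - 5*sqrt(195) - 12*sqrt(15) - 45)/190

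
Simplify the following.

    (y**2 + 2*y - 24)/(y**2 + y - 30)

(y - 4)/(y - 5)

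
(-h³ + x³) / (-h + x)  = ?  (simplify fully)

h² + h*x + x²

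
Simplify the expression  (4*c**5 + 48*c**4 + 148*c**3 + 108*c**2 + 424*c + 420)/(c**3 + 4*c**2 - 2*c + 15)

Factor: 4*c**5 + 48*c**4 + 148*c**3 + 108*c**2 + 424*c + 420 = 4*(c + 7)*(c**2 - c + 3)*(c + 1)*(c + 5);  c**3 + 4*c**2 - 2*c + 15 = (c + 5)*(c**2 - c + 3)
Cancel the common factors (c**2 - c + 3), (c + 5).

4*c**2 + 32*c + 28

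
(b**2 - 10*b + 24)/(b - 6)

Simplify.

b - 4

Factor: b**2 - 10*b + 24 = (b - 4)*(b - 6)
Cancel the common factor (b - 6).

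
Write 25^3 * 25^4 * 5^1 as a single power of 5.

25^3 = 5^6; 25^4 = 5^8; 5^1 = 5^1
Combine exponents: 5^15

5^15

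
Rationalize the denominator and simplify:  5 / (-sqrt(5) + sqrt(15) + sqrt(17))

(-135*sqrt(5) + 15*sqrt(17) + 35*sqrt(15) + 50*sqrt(51))/291

Group as (sqrt(15) + sqrt(17)) - sqrt(5); multiply by (sqrt(15) + sqrt(17)) + sqrt(5), then rationalise the remaining surd.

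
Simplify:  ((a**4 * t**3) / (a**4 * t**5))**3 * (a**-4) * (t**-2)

1/(a**4*t**8)

Inside the bracket: (t**-2)
Raise to the power 3: (t**-6)
Multiply by (a**-4) * (t**-2): add exponents.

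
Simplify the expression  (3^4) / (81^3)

3^4 = 3^4; 81^3 = 3^12
Combine exponents: 3^(-8)

3^(-8)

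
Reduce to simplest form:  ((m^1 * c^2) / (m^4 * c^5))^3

1/(c^9*m^9)

Inside the bracket: (m^-3) * (c^-3)
Raise to the power 3: (m^-9) * (c^-9)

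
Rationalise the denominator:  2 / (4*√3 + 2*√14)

(-2*√3 + √14)/2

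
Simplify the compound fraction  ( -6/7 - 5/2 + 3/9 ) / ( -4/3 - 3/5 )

Numerator: -6/7 - 5/2 + 3/9 = -127/42
Denominator: -4/3 - 3/5 = -29/15
Divide: (-127/42) · (-15/29) = 635/406

635/406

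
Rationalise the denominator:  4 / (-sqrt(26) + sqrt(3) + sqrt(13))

Group as (sqrt(3) + sqrt(13)) - sqrt(26); multiply by (sqrt(3) + sqrt(13)) + sqrt(26), then rationalise the remaining surd.

(5*sqrt(26) + 8*sqrt(13) + 18*sqrt(3) + 13*sqrt(6))/7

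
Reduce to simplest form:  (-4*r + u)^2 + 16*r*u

(4*r + u)^2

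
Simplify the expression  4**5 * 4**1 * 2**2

2**14

4**5 = 2**10; 4**1 = 2**2; 2**2 = 2**2
Combine exponents: 2**14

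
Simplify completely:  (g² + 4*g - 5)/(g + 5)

Factor: g² + 4*g - 5 = (g + 5)·(g - 1)
Cancel the common factor (g + 5).

g - 1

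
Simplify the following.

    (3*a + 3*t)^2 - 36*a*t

9*(a - t)^2

Expanding gives 9*a^2 - 18*a*t + 9*t^2, a perfect square.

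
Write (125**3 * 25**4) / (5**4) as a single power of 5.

5**13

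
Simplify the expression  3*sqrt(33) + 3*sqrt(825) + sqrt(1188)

3*sqrt(33) = 3*sqrt(33); 3*sqrt(825) = 15*sqrt(33); sqrt(1188) = 6*sqrt(33)
Combine: (3 + 15 + 6)·sqrt(33) = 24*sqrt(33)

24*sqrt(33)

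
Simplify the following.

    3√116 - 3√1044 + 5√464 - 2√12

3√116 = 6*√29; 3√1044 = 18*√29; 5√464 = 20*√29; 2√12 = 4*√3

-4*√3 + 8*√29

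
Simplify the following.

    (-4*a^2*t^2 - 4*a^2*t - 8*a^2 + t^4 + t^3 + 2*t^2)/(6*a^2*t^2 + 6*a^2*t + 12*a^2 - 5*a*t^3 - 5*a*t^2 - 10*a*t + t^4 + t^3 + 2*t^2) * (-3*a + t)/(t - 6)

Factor: -4*a^2*t^2 - 4*a^2*t - 8*a^2 + t^4 + t^3 + 2*t^2 = (t^2 + t + 2)*(-2*a + t)*(2*a + t);  6*a^2*t^2 + 6*a^2*t + 12*a^2 - 5*a*t^3 - 5*a*t^2 - 10*a*t + t^4 + t^3 + 2*t^2 = (t^2 + t + 2)*(-2*a + t)*(-3*a + t)
Cancel the common factors (t^2 + t + 2), (-3*a + t), (-2*a + t).

(2*a + t)/(t - 6)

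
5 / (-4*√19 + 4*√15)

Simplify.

Multiply numerator and denominator by 4*√15 + 4*√19.
Denominator becomes -64; numerator becomes 20*√15 + 20*√19.

(-5*√19 - 5*√15)/16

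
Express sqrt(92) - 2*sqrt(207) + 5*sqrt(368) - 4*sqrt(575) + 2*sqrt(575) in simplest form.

6*sqrt(23)

sqrt(92) = 2*sqrt(23); 2*sqrt(207) = 6*sqrt(23); 5*sqrt(368) = 20*sqrt(23); 4*sqrt(575) = 20*sqrt(23); 2*sqrt(575) = 10*sqrt(23)
Combine: (2 - 6 + 20 - 20 + 10)·sqrt(23) = 6*sqrt(23)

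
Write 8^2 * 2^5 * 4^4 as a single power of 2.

2^19

8^2 = 2^6; 2^5 = 2^5; 4^4 = 2^8
Combine exponents: 2^19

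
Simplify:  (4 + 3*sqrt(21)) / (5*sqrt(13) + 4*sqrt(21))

(-15*sqrt(273) - 20*sqrt(13) + 16*sqrt(21) + 252)/11

Multiply numerator and denominator by -5*sqrt(13) + 4*sqrt(21).
Denominator becomes 11; numerator becomes -15*sqrt(273) - 20*sqrt(13) + 16*sqrt(21) + 252.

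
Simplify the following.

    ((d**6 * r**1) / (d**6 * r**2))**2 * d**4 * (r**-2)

d**4/r**4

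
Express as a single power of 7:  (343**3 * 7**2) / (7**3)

7**8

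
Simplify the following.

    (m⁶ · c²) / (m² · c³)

m⁴/c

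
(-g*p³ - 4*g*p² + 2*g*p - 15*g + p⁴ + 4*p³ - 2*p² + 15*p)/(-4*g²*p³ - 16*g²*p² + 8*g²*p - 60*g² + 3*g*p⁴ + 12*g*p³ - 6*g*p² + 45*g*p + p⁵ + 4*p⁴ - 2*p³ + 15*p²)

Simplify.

Factor: -g*p³ - 4*g*p² + 2*g*p - 15*g + p⁴ + 4*p³ - 2*p² + 15*p = (p + 5)·(p² - p + 3)·(-g + p);  -4*g²*p³ - 16*g²*p² + 8*g²*p - 60*g² + 3*g*p⁴ + 12*g*p³ - 6*g*p² + 45*g*p + p⁵ + 4*p⁴ - 2*p³ + 15*p² = (p + 5)·(-g + p)·(4*g + p)·(p² - p + 3)
Cancel the common factors (p² - p + 3), (p + 5), (-g + p).

1/(4*g + p)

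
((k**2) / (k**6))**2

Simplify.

k**(-8)

Inside the bracket: (k**-4)
Raise to the power 2: (k**-8)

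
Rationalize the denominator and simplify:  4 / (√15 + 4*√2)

Multiply numerator and denominator by -4*√2 + √15.
Denominator becomes -17; numerator becomes -16*√2 + 4*√15.

(-4*√15 + 16*√2)/17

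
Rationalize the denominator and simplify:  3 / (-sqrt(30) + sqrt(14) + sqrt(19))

Group as (sqrt(14) + sqrt(19)) - sqrt(30); multiply by (sqrt(14) + sqrt(19)) + sqrt(30), then rationalise the remaining surd.

(-9*sqrt(30) + 75*sqrt(19) + 105*sqrt(14) + 12*sqrt(1995))/1055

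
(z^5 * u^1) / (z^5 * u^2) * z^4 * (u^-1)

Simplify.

z^4/u^2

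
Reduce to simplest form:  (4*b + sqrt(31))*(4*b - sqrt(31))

Difference of squares with P = 4*b, Q = sqrt(31).

16*b^2 - 31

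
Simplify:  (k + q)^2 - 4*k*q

(k - q)^2

After expansion: k^2 - 2*k*q + q^2 — a perfect-square trinomial.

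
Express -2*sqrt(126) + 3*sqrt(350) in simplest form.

2*sqrt(126) = 6*sqrt(14); 3*sqrt(350) = 15*sqrt(14)
Combine: (-6 + 15)·sqrt(14) = 9*sqrt(14)

9*sqrt(14)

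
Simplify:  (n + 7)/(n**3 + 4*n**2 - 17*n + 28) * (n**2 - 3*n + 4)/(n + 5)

1/(n + 5)

Factor: n**3 + 4*n**2 - 17*n + 28 = (n + 7)*(n**2 - 3*n + 4)
Cancel the common factors (n**2 - 3*n + 4), (n + 7).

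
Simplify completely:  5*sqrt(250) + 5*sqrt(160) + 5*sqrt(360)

5*sqrt(250) = 25*sqrt(10); 5*sqrt(160) = 20*sqrt(10); 5*sqrt(360) = 30*sqrt(10)
Combine: (25 + 20 + 30)·sqrt(10) = 75*sqrt(10)

75*sqrt(10)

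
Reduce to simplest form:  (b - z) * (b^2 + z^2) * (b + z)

b^4 - z^4

Pair the conjugate factors: (b+z)(b-z) = b^2 - z^2, then repeat with the next factor.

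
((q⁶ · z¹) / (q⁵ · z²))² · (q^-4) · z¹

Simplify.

1/(q²*z)

Inside the bracket: q¹ · (z^-1)
Raise to the power 2: q² · (z^-2)
Multiply by (q^-4) · z¹: add exponents.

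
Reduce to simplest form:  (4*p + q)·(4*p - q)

Difference of squares with P = 4*p, Q = q.

16*p² - q²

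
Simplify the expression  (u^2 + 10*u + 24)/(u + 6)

u + 4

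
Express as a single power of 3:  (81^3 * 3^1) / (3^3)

3^10

81^3 = 3^12; 3^1 = 3^1; 3^3 = 3^3
Combine exponents: 3^10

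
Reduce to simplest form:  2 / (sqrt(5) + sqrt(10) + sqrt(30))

Group as (sqrt(5) + sqrt(10)) + sqrt(30); multiply by (sqrt(5) + sqrt(10)) - sqrt(30), then rationalise the remaining surd.

(-10*sqrt(10) - 14*sqrt(5) + 8*sqrt(15) + 6*sqrt(30))/5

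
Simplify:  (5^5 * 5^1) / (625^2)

5^(-2)

5^5 = 5^5; 5^1 = 5^1; 625^2 = 5^8
Combine exponents: 5^(-2)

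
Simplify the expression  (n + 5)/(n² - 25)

1/(n - 5)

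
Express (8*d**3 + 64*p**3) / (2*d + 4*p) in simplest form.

4*d**2 - 8*d*p + 16*p**2

Factor as (a+b)(a**2-ab+b**2) with a=(2*d), b=(4*p).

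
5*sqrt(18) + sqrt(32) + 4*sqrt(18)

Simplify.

5*sqrt(18) = 15*sqrt(2); sqrt(32) = 4*sqrt(2); 4*sqrt(18) = 12*sqrt(2)
Combine: (15 + 4 + 12)·sqrt(2) = 31*sqrt(2)

31*sqrt(2)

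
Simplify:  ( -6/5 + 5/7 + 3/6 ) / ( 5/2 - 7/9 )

Numerator: -6/5 + 5/7 + 3/6 = 1/70
Denominator: 5/2 - 7/9 = 31/18
Divide: (1/70) · (18/31) = 9/1085

9/1085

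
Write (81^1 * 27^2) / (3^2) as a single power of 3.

81^1 = 3^4; 27^2 = 3^6; 3^2 = 3^2
Combine exponents: 3^8

3^8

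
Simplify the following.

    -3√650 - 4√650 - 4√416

-51*√26

3√650 = 15*√26; 4√650 = 20*√26; 4√416 = 16*√26
Combine: (-15 - 20 - 16)·√26 = -51*√26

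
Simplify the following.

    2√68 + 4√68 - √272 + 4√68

2√68 = 4*√17; 4√68 = 8*√17; √272 = 4*√17; 4√68 = 8*√17
Combine: (4 + 8 - 4 + 8)·√17 = 16*√17

16*√17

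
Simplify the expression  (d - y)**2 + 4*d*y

(d + y)**2

Expanding gives d**2 + 2*d*y + y**2, a perfect square.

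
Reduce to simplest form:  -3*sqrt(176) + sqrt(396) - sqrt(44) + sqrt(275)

3*sqrt(176) = 12*sqrt(11); sqrt(396) = 6*sqrt(11); sqrt(44) = 2*sqrt(11); sqrt(275) = 5*sqrt(11)
Combine: (-12 + 6 - 2 + 5)·sqrt(11) = -3*sqrt(11)

-3*sqrt(11)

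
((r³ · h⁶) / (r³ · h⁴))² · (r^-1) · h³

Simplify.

Inside the bracket: h²
Raise to the power 2: h⁴
Multiply by (r^-1) · h³: add exponents.

h⁷/r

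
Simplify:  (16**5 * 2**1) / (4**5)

16**5 = 2**20; 2**1 = 2**1; 4**5 = 2**10
Combine exponents: 2**11

2**11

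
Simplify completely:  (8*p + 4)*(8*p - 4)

64*p**2 - 16

(8*p)**2 - (4)**2 = 64*p**2 - 16.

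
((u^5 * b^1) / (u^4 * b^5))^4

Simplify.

u^4/b^16

Inside the bracket: u^1 * (b^-4)
Raise to the power 4: u^4 * (b^-16)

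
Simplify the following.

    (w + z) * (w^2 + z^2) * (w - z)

w^4 - z^4

Telescope via difference of squares: (w+z)(w-z) = w^2 - z^2, then repeat with the next factor.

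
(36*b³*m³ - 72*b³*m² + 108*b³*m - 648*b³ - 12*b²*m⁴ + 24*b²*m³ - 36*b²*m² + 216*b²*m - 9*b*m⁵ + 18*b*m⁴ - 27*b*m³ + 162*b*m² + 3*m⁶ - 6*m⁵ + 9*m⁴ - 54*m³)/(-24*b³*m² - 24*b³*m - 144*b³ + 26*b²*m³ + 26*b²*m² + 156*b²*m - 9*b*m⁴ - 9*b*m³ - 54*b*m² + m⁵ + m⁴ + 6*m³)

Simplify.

(-6*b*m + 18*b - 3*m² + 9*m)/(4*b - m)

Factor: 36*b³*m³ - 72*b³*m² + 108*b³*m - 648*b³ - 12*b²*m⁴ + 24*b²*m³ - 36*b²*m² + 216*b²*m - 9*b*m⁵ + 18*b*m⁴ - 27*b*m³ + 162*b*m² + 3*m⁶ - 6*m⁵ + 9*m⁴ - 54*m³ = 3·(m - 3)·(2*b + m)·(-2*b + m)·(m² + m + 6)·(-3*b + m);  -24*b³*m² - 24*b³*m - 144*b³ + 26*b²*m³ + 26*b²*m² + 156*b²*m - 9*b*m⁴ - 9*b*m³ - 54*b*m² + m⁵ + m⁴ + 6*m³ = (-3*b + m)·(m² + m + 6)·(-2*b + m)·(-4*b + m)
Cancel the common factors (m² + m + 6), (-3*b + m), (-2*b + m).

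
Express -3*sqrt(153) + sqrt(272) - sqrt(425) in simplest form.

3*sqrt(153) = 9*sqrt(17); sqrt(272) = 4*sqrt(17); sqrt(425) = 5*sqrt(17)
Combine: (-9 + 4 - 5)·sqrt(17) = -10*sqrt(17)

-10*sqrt(17)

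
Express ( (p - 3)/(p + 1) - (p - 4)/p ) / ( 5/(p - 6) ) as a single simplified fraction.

Numerator: (p - 3)/(p + 1) - (p - 4)/p = 4/(p^2 + p)
Denominator: 5/(p - 6) = 5/(p - 6)
Divide: (4/(p^2 + p)) · (p/5 - 6/5) = (4*p - 24)/(5*p^2 + 5*p)

(4*p - 24)/(5*p^2 + 5*p)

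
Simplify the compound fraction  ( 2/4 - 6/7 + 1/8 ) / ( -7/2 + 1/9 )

117/1708

Numerator: 2/4 - 6/7 + 1/8 = -13/56
Denominator: -7/2 + 1/9 = -61/18
Divide: (-13/56) · (-18/61) = 117/1708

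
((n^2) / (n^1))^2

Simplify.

Inside the bracket: n^1
Raise to the power 2: n^2

n^2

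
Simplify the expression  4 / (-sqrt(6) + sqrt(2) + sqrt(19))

Group as (sqrt(2) + sqrt(19)) - sqrt(6); multiply by (sqrt(2) + sqrt(19)) + sqrt(6), then rationalise the remaining surd.

(-92*sqrt(2) - 16*sqrt(57) + 60*sqrt(6) + 44*sqrt(19))/73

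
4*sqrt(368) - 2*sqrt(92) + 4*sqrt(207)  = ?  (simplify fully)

24*sqrt(23)

4*sqrt(368) = 16*sqrt(23); 2*sqrt(92) = 4*sqrt(23); 4*sqrt(207) = 12*sqrt(23)
Combine: (16 - 4 + 12)·sqrt(23) = 24*sqrt(23)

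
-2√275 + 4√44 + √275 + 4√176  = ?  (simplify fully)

19*√11

2√275 = 10*√11; 4√44 = 8*√11; √275 = 5*√11; 4√176 = 16*√11
Combine: (-10 + 8 + 5 + 16)·√11 = 19*√11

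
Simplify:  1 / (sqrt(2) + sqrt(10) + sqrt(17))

(-4*sqrt(85) - 5*sqrt(17) + 9*sqrt(10) + 25*sqrt(2))/55

Group as (sqrt(2) + sqrt(10)) + sqrt(17); multiply by (sqrt(2) + sqrt(10)) - sqrt(17), then rationalise the remaining surd.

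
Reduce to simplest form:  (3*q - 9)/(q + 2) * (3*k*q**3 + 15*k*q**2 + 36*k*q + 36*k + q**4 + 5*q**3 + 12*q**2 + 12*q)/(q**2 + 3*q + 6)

Factor: 3*q - 9 = 3*(q - 3);  3*k*q**3 + 15*k*q**2 + 36*k*q + 36*k + q**4 + 5*q**3 + 12*q**2 + 12*q = (q + 2)*(3*k + q)*(q**2 + 3*q + 6)
Cancel the common factors (q**2 + 3*q + 6), (q + 2).

9*k*q - 27*k + 3*q**2 - 9*q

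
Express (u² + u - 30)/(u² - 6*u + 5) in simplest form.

Factor: u² + u - 30 = (u - 5)·(u + 6);  u² - 6*u + 5 = (u - 5)·(u - 1)
Cancel the common factor (u - 5).

(u + 6)/(u - 1)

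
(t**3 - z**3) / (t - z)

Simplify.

t**3 - z**3 = (t - z)(t**2 + t*z + z**2).

t**2 + t*z + z**2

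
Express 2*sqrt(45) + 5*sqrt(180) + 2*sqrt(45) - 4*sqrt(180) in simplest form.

2*sqrt(45) = 6*sqrt(5); 5*sqrt(180) = 30*sqrt(5); 2*sqrt(45) = 6*sqrt(5); 4*sqrt(180) = 24*sqrt(5)
Combine: (6 + 30 + 6 - 24)·sqrt(5) = 18*sqrt(5)

18*sqrt(5)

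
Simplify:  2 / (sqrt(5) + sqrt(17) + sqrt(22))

(-sqrt(1870) + 5*sqrt(17) + 17*sqrt(5))/85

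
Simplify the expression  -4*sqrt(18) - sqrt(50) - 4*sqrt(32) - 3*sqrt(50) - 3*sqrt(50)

-63*sqrt(2)

4*sqrt(18) = 12*sqrt(2); sqrt(50) = 5*sqrt(2); 4*sqrt(32) = 16*sqrt(2); 3*sqrt(50) = 15*sqrt(2); 3*sqrt(50) = 15*sqrt(2)
Combine: (-12 - 5 - 16 - 15 - 15)·sqrt(2) = -63*sqrt(2)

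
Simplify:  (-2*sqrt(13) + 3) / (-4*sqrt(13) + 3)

(-6*sqrt(13) + 95)/199

Multiply numerator and denominator by 3 + 4*sqrt(13).
Denominator becomes -199; numerator becomes -95 + 6*sqrt(13).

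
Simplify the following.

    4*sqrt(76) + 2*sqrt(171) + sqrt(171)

4*sqrt(76) = 8*sqrt(19); 2*sqrt(171) = 6*sqrt(19); sqrt(171) = 3*sqrt(19)
Combine: (8 + 6 + 3)·sqrt(19) = 17*sqrt(19)

17*sqrt(19)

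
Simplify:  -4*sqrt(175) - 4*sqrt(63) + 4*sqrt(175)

4*sqrt(175) = 20*sqrt(7); 4*sqrt(63) = 12*sqrt(7); 4*sqrt(175) = 20*sqrt(7)
Combine: (-20 - 12 + 20)·sqrt(7) = -12*sqrt(7)

-12*sqrt(7)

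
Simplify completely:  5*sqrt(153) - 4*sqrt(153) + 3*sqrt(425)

18*sqrt(17)

5*sqrt(153) = 15*sqrt(17); 4*sqrt(153) = 12*sqrt(17); 3*sqrt(425) = 15*sqrt(17)
Combine: (15 - 12 + 15)·sqrt(17) = 18*sqrt(17)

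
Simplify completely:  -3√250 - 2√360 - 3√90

-36*√10

3√250 = 15*√10; 2√360 = 12*√10; 3√90 = 9*√10
Combine: (-15 - 12 - 9)·√10 = -36*√10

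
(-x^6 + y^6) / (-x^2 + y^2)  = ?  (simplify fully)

x^4 + x^2*y^2 + y^4

-x^6 + y^6 factors as -(x - y)*(x + y)*(x^2 - x*y + y^2)*(x^2 + x*y + y^2).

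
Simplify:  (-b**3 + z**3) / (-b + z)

b**2 + b*z + z**2

z**3 - b**3 = (-b + z)(b**2 + b*z + z**2).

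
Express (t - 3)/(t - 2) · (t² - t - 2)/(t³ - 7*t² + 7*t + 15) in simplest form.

Factor: t² - t - 2 = (t - 2)·(t + 1);  t³ - 7*t² + 7*t + 15 = (t - 3)·(t - 5)·(t + 1)
Cancel the common factors (t - 2), (t - 3), (t + 1).

1/(t - 5)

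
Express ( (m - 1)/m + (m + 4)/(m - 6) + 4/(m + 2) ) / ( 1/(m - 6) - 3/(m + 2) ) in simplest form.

(-2*m^3 - 5*m^2 + 24*m - 12)/(2*m^2 - 20*m)

Numerator: (m - 1)/m + (m + 4)/(m - 6) + 4/(m + 2) = (2*m^3 + 5*m^2 - 24*m + 12)/(m^3 - 4*m^2 - 12*m)
Denominator: 1/(m - 6) - 3/(m + 2) = (-2*m + 20)/(m^2 - 4*m - 12)
Divide: ((2*m^3 + 5*m^2 - 24*m + 12)/(m^3 - 4*m^2 - 12*m)) · ((m^2 - 4*m - 12)/(-2*m + 20)) = (-2*m^3 - 5*m^2 + 24*m - 12)/(2*m^2 - 20*m)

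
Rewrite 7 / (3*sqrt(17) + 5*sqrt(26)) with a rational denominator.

(-3*sqrt(17) + 5*sqrt(26))/71

Multiply numerator and denominator by -5*sqrt(26) + 3*sqrt(17).
Denominator becomes -497; numerator becomes -35*sqrt(26) + 21*sqrt(17).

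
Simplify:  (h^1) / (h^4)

h^(-3)

Quotient: (h^-3)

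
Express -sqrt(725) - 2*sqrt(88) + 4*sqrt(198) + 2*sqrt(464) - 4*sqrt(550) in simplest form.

-12*sqrt(22) + 3*sqrt(29)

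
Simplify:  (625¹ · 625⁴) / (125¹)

5^17

625¹ = 5^4; 625⁴ = 5^16; 125¹ = 5^3
Combine exponents: 5^17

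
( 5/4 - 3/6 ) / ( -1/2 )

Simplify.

-3/2

Numerator: 5/4 - 3/6 = 3/4
Denominator: -1/2 = -1/2
Divide: (3/4) · (-2) = -3/2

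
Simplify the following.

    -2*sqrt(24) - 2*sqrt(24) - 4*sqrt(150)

-28*sqrt(6)

2*sqrt(24) = 4*sqrt(6); 2*sqrt(24) = 4*sqrt(6); 4*sqrt(150) = 20*sqrt(6)
Combine: (-4 - 4 - 20)·sqrt(6) = -28*sqrt(6)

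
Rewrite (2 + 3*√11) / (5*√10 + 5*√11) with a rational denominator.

Multiply numerator and denominator by -5*√10 + 5*√11.
Denominator becomes 25; numerator becomes -15*√110 - 10*√10 + 10*√11 + 165.

(-3*√110 - 2*√10 + 2*√11 + 33)/5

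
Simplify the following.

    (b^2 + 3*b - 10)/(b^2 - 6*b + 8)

Factor: b^2 + 3*b - 10 = (b + 5)*(b - 2);  b^2 - 6*b + 8 = (b - 2)*(b - 4)
Cancel the common factor (b - 2).

(b + 5)/(b - 4)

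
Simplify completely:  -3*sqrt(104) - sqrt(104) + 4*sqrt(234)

3*sqrt(104) = 6*sqrt(26); sqrt(104) = 2*sqrt(26); 4*sqrt(234) = 12*sqrt(26)
Combine: (-6 - 2 + 12)·sqrt(26) = 4*sqrt(26)

4*sqrt(26)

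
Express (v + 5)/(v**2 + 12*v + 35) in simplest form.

Factor: v**2 + 12*v + 35 = (v + 7)*(v + 5)
Cancel the common factor (v + 5).

1/(v + 7)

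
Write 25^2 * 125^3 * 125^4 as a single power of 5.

5^25

25^2 = 5^4; 125^3 = 5^9; 125^4 = 5^12
Combine exponents: 5^25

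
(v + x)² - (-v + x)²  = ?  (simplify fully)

4*v*x

Binomially expand both and collect terms in x, v.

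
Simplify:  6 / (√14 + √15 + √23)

(-√4830 + 3*√23 + 11*√15 + 12*√14)/67

Group as (√15 + √23) + √14; multiply by (√15 + √23) - √14, then rationalise the remaining surd.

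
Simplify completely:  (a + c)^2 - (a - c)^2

4*a*c

Only the odd-power cross terms survive.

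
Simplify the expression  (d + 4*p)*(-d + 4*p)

-d^2 + 16*p^2

Difference of squares with P = 4*p, Q = d.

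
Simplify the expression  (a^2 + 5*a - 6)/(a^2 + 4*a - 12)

(a - 1)/(a - 2)

Factor: a^2 + 5*a - 6 = (a - 1)*(a + 6);  a^2 + 4*a - 12 = (a - 2)*(a + 6)
Cancel the common factor (a + 6).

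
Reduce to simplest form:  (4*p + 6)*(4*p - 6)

Difference of squares with P = 4*p, Q = 6.

16*p**2 - 36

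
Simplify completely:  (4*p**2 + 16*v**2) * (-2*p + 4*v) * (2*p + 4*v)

-16*p**4 + 256*v**4

Telescope via difference of squares: ((4*v)+(2*p))((4*v)-(2*p)) = -4*p**2 + 16*v**2, then repeat with the next factor.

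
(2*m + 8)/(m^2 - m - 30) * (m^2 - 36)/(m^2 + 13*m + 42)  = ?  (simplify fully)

(2*m + 8)/(m^2 + 12*m + 35)

Factor: 2*m + 8 = 2*(m + 4);  m^2 - m - 30 = (m + 5)*(m - 6);  m^2 - 36 = (m + 6)*(m - 6);  m^2 + 13*m + 42 = (m + 6)*(m + 7)
Cancel the common factors (m + 6), (m - 6).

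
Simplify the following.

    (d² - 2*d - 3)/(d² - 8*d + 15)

(d + 1)/(d - 5)

Factor: d² - 2*d - 3 = (d - 3)·(d + 1);  d² - 8*d + 15 = (d - 3)·(d - 5)
Cancel the common factor (d - 3).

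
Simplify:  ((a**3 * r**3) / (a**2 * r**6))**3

a**3/r**9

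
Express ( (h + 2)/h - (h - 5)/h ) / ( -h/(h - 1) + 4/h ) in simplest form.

(-7*h + 7)/(h² - 4*h + 4)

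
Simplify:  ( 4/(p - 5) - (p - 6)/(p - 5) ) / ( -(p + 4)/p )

(p**2 - 10*p)/(p**2 - p - 20)

Numerator: 4/(p - 5) - (p - 6)/(p - 5) = (-p + 10)/(p - 5)
Denominator: -(p + 4)/p = (-p - 4)/p
Divide: ((-p + 10)/(p - 5)) · (p/(-p - 4)) = (p**2 - 10*p)/(p**2 - p - 20)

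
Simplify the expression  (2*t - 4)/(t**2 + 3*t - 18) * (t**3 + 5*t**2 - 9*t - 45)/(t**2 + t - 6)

Factor: 2*t - 4 = 2*(t - 2);  t**2 + 3*t - 18 = (t + 6)*(t - 3);  t**3 + 5*t**2 - 9*t - 45 = (t - 3)*(t + 5)*(t + 3);  t**2 + t - 6 = (t + 3)*(t - 2)
Cancel the common factors (t - 3), (t - 2), (t + 3).

(2*t + 10)/(t + 6)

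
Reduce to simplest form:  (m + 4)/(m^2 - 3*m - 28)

1/(m - 7)

Factor: m^2 - 3*m - 28 = (m + 4)*(m - 7)
Cancel the common factor (m + 4).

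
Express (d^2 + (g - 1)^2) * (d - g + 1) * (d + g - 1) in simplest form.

Telescope via difference of squares: (d+(g - 1))(d-(g - 1)) = d^2 - g^2 + 2*g - 1, then repeat with the next factor.

d^4 - g^4 + 4*g^3 - 6*g^2 + 4*g - 1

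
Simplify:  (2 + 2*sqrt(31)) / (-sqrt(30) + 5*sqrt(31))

(2*sqrt(30) + 10*sqrt(31) + 2*sqrt(930) + 310)/745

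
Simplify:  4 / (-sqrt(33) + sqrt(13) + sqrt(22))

(-2*sqrt(33) + 24*sqrt(22) + 42*sqrt(13) + 22*sqrt(78))/285

Group as (sqrt(13) + sqrt(22)) - sqrt(33); multiply by (sqrt(13) + sqrt(22)) + sqrt(33), then rationalise the remaining surd.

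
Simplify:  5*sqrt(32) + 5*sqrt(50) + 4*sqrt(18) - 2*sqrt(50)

47*sqrt(2)

5*sqrt(32) = 20*sqrt(2); 5*sqrt(50) = 25*sqrt(2); 4*sqrt(18) = 12*sqrt(2); 2*sqrt(50) = 10*sqrt(2)
Combine: (20 + 25 + 12 - 10)·sqrt(2) = 47*sqrt(2)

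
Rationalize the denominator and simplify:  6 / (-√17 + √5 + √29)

(-34*√17 - 14*√29 + 82*√5 + 4*√2465)/97

Group as (√5 + √29) - √17; multiply by (√5 + √29) + √17, then rationalise the remaining surd.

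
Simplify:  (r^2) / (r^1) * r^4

Quotient: r^1
Multiply by r^4: add exponents.

r^5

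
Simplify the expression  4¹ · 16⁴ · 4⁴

4¹ = 2^2; 16⁴ = 2^16; 4⁴ = 2^8
Combine exponents: 2^26

2^26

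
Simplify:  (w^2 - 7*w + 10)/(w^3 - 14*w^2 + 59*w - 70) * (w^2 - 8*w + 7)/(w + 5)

Factor: w^2 - 7*w + 10 = (w - 5)*(w - 2);  w^3 - 14*w^2 + 59*w - 70 = (w - 7)*(w - 5)*(w - 2);  w^2 - 8*w + 7 = (w - 7)*(w - 1)
Cancel the common factors (w - 2), (w - 7), (w - 5).

(w - 1)/(w + 5)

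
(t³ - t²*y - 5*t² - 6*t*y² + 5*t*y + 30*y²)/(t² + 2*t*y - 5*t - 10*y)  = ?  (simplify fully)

t - 3*y

Factor: t³ - t²*y - 5*t² - 6*t*y² + 5*t*y + 30*y² = (t - 5)·(t - 3*y)·(t + 2*y);  t² + 2*t*y - 5*t - 10*y = (t + 2*y)·(t - 5)
Cancel the common factors (t - 5), (t + 2*y).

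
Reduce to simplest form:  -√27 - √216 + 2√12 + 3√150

√3 + 9*√6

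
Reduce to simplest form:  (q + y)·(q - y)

Product of conjugates: (P+Q)(P-Q) = P^2 - Q^2.

q² - y²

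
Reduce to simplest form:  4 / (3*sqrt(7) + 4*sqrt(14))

(-12*sqrt(7) + 16*sqrt(14))/161

Multiply numerator and denominator by -3*sqrt(7) + 4*sqrt(14).
Denominator becomes 161; numerator becomes -12*sqrt(7) + 16*sqrt(14).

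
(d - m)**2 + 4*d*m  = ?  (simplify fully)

Expanding gives d**2 + 2*d*m + m**2, a perfect square.

(d + m)**2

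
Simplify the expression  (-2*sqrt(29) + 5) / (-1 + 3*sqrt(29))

Multiply numerator and denominator by -3*sqrt(29) - 1.
Denominator becomes -260; numerator becomes -13*sqrt(29) + 169.

(-13 + sqrt(29))/20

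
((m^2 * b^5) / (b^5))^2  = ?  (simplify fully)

Inside the bracket: m^2
Raise to the power 2: m^4

m^4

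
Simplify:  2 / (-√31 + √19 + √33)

Group as (√19 + √33) - √31; multiply by (√19 + √33) + √31, then rationalise the remaining surd.

(-42*√31 + 34*√33 + 90*√19 + 4*√19437)/2067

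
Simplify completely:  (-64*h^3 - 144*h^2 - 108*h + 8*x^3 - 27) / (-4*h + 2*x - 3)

(2*x)^3 - (4*h + 3)^3 = (-4*h + 2*x - 3)(16*h^2 + 8*h*x + 24*h + 4*x^2 + 6*x + 9).

16*h^2 + 8*h*x + 24*h + 4*x^2 + 6*x + 9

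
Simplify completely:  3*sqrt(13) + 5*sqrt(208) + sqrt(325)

28*sqrt(13)

3*sqrt(13) = 3*sqrt(13); 5*sqrt(208) = 20*sqrt(13); sqrt(325) = 5*sqrt(13)
Combine: (3 + 20 + 5)·sqrt(13) = 28*sqrt(13)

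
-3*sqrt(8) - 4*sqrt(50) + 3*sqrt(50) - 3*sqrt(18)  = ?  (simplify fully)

3*sqrt(8) = 6*sqrt(2); 4*sqrt(50) = 20*sqrt(2); 3*sqrt(50) = 15*sqrt(2); 3*sqrt(18) = 9*sqrt(2)
Combine: (-6 - 20 + 15 - 9)·sqrt(2) = -20*sqrt(2)

-20*sqrt(2)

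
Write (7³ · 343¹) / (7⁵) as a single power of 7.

7^1

7³ = 7^3; 343¹ = 7^3; 7⁵ = 7^5
Combine exponents: 7^1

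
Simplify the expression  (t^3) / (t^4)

1/t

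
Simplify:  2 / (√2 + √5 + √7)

Group as (√5 + √7) + √2; multiply by (√5 + √7) - √2, then rationalise the remaining surd.

(-√70 + 2*√5 + 5*√2)/10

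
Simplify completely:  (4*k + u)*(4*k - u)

Difference of squares with P = 4*k, Q = u.

16*k^2 - u^2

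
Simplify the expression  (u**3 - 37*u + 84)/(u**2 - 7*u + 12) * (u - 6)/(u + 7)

Factor: u**3 - 37*u + 84 = (u - 3)*(u - 4)*(u + 7);  u**2 - 7*u + 12 = (u - 3)*(u - 4)
Cancel the common factors (u - 4), (u + 7), (u - 3).

u - 6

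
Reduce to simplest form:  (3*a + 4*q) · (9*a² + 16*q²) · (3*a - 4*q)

Pair the conjugate factors: ((3*a)+(4*q))((3*a)-(4*q)) = 9*a² - 16*q², then repeat with the next factor.

81*a⁴ - 256*q⁴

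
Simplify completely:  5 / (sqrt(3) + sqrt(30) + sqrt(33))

Group as (sqrt(30) + sqrt(33)) + sqrt(3); multiply by (sqrt(30) + sqrt(33)) - sqrt(3), then rationalise the remaining surd.

(-sqrt(330) + sqrt(30) + 10*sqrt(3))/12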